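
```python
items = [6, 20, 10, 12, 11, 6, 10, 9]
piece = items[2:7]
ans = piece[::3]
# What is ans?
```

items has length 8. The slice items[2:7] selects indices [2, 3, 4, 5, 6] (2->10, 3->12, 4->11, 5->6, 6->10), giving [10, 12, 11, 6, 10]. So piece = [10, 12, 11, 6, 10]. piece has length 5. The slice piece[::3] selects indices [0, 3] (0->10, 3->6), giving [10, 6].

[10, 6]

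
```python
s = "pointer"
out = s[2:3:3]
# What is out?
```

s has length 7. The slice s[2:3:3] selects indices [2] (2->'i'), giving 'i'.

'i'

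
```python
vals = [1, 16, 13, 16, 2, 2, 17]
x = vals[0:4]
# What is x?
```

vals has length 7. The slice vals[0:4] selects indices [0, 1, 2, 3] (0->1, 1->16, 2->13, 3->16), giving [1, 16, 13, 16].

[1, 16, 13, 16]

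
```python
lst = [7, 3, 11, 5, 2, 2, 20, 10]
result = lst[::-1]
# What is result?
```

lst has length 8. The slice lst[::-1] selects indices [7, 6, 5, 4, 3, 2, 1, 0] (7->10, 6->20, 5->2, 4->2, 3->5, 2->11, 1->3, 0->7), giving [10, 20, 2, 2, 5, 11, 3, 7].

[10, 20, 2, 2, 5, 11, 3, 7]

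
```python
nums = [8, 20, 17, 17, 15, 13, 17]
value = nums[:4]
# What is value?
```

nums has length 7. The slice nums[:4] selects indices [0, 1, 2, 3] (0->8, 1->20, 2->17, 3->17), giving [8, 20, 17, 17].

[8, 20, 17, 17]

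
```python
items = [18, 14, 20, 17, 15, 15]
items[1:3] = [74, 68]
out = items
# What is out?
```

items starts as [18, 14, 20, 17, 15, 15] (length 6). The slice items[1:3] covers indices [1, 2] with values [14, 20]. Replacing that slice with [74, 68] (same length) produces [18, 74, 68, 17, 15, 15].

[18, 74, 68, 17, 15, 15]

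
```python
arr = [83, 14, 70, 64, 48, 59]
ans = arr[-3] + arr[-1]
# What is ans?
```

arr has length 6. Negative index -3 maps to positive index 6 + (-3) = 3. arr[3] = 64.
arr has length 6. Negative index -1 maps to positive index 6 + (-1) = 5. arr[5] = 59.
Sum: 64 + 59 = 123.

123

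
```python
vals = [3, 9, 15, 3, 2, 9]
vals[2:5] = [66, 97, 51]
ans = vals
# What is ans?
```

vals starts as [3, 9, 15, 3, 2, 9] (length 6). The slice vals[2:5] covers indices [2, 3, 4] with values [15, 3, 2]. Replacing that slice with [66, 97, 51] (same length) produces [3, 9, 66, 97, 51, 9].

[3, 9, 66, 97, 51, 9]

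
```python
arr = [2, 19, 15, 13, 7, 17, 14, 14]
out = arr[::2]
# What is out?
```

arr has length 8. The slice arr[::2] selects indices [0, 2, 4, 6] (0->2, 2->15, 4->7, 6->14), giving [2, 15, 7, 14].

[2, 15, 7, 14]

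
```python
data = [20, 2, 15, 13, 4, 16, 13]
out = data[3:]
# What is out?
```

data has length 7. The slice data[3:] selects indices [3, 4, 5, 6] (3->13, 4->4, 5->16, 6->13), giving [13, 4, 16, 13].

[13, 4, 16, 13]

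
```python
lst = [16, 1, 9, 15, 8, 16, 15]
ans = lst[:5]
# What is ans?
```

lst has length 7. The slice lst[:5] selects indices [0, 1, 2, 3, 4] (0->16, 1->1, 2->9, 3->15, 4->8), giving [16, 1, 9, 15, 8].

[16, 1, 9, 15, 8]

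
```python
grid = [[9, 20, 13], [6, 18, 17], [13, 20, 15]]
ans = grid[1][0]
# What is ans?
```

grid[1] = [6, 18, 17]. Taking column 0 of that row yields 6.

6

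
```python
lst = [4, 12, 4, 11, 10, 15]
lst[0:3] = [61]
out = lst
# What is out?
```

lst starts as [4, 12, 4, 11, 10, 15] (length 6). The slice lst[0:3] covers indices [0, 1, 2] with values [4, 12, 4]. Replacing that slice with [61] (different length) produces [61, 11, 10, 15].

[61, 11, 10, 15]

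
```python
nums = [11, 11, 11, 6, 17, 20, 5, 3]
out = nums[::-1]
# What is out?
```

nums has length 8. The slice nums[::-1] selects indices [7, 6, 5, 4, 3, 2, 1, 0] (7->3, 6->5, 5->20, 4->17, 3->6, 2->11, 1->11, 0->11), giving [3, 5, 20, 17, 6, 11, 11, 11].

[3, 5, 20, 17, 6, 11, 11, 11]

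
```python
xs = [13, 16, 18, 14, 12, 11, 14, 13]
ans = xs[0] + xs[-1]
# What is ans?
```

xs has length 8. xs[0] = 13.
xs has length 8. Negative index -1 maps to positive index 8 + (-1) = 7. xs[7] = 13.
Sum: 13 + 13 = 26.

26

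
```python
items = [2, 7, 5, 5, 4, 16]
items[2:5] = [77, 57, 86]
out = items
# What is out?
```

items starts as [2, 7, 5, 5, 4, 16] (length 6). The slice items[2:5] covers indices [2, 3, 4] with values [5, 5, 4]. Replacing that slice with [77, 57, 86] (same length) produces [2, 7, 77, 57, 86, 16].

[2, 7, 77, 57, 86, 16]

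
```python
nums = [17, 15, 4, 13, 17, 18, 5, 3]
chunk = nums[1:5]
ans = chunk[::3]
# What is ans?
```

nums has length 8. The slice nums[1:5] selects indices [1, 2, 3, 4] (1->15, 2->4, 3->13, 4->17), giving [15, 4, 13, 17]. So chunk = [15, 4, 13, 17]. chunk has length 4. The slice chunk[::3] selects indices [0, 3] (0->15, 3->17), giving [15, 17].

[15, 17]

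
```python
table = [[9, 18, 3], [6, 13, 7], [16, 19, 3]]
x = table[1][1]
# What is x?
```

table[1] = [6, 13, 7]. Taking column 1 of that row yields 13.

13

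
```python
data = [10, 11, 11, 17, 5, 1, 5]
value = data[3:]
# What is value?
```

data has length 7. The slice data[3:] selects indices [3, 4, 5, 6] (3->17, 4->5, 5->1, 6->5), giving [17, 5, 1, 5].

[17, 5, 1, 5]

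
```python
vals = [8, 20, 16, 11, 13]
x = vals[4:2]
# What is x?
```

vals has length 5. The slice vals[4:2] resolves to an empty index range, so the result is [].

[]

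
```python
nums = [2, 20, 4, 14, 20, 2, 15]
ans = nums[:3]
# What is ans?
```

nums has length 7. The slice nums[:3] selects indices [0, 1, 2] (0->2, 1->20, 2->4), giving [2, 20, 4].

[2, 20, 4]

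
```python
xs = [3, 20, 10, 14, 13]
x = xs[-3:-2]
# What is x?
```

xs has length 5. The slice xs[-3:-2] selects indices [2] (2->10), giving [10].

[10]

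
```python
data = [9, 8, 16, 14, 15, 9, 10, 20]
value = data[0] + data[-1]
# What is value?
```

data has length 8. data[0] = 9.
data has length 8. Negative index -1 maps to positive index 8 + (-1) = 7. data[7] = 20.
Sum: 9 + 20 = 29.

29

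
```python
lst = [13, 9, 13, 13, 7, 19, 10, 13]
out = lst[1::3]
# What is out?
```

lst has length 8. The slice lst[1::3] selects indices [1, 4, 7] (1->9, 4->7, 7->13), giving [9, 7, 13].

[9, 7, 13]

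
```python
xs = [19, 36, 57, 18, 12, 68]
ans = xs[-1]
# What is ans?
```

xs has length 6. Negative index -1 maps to positive index 6 + (-1) = 5. xs[5] = 68.

68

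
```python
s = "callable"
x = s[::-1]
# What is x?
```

s has length 8. The slice s[::-1] selects indices [7, 6, 5, 4, 3, 2, 1, 0] (7->'e', 6->'l', 5->'b', 4->'a', 3->'l', 2->'l', 1->'a', 0->'c'), giving 'elballac'.

'elballac'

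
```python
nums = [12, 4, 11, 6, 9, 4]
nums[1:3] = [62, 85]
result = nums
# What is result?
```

nums starts as [12, 4, 11, 6, 9, 4] (length 6). The slice nums[1:3] covers indices [1, 2] with values [4, 11]. Replacing that slice with [62, 85] (same length) produces [12, 62, 85, 6, 9, 4].

[12, 62, 85, 6, 9, 4]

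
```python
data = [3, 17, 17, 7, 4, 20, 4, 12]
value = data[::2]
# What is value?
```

data has length 8. The slice data[::2] selects indices [0, 2, 4, 6] (0->3, 2->17, 4->4, 6->4), giving [3, 17, 4, 4].

[3, 17, 4, 4]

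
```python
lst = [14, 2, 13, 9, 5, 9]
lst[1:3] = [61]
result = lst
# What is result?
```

lst starts as [14, 2, 13, 9, 5, 9] (length 6). The slice lst[1:3] covers indices [1, 2] with values [2, 13]. Replacing that slice with [61] (different length) produces [14, 61, 9, 5, 9].

[14, 61, 9, 5, 9]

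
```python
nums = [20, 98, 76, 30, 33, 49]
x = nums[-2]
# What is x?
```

nums has length 6. Negative index -2 maps to positive index 6 + (-2) = 4. nums[4] = 33.

33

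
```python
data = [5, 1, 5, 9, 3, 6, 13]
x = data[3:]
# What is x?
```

data has length 7. The slice data[3:] selects indices [3, 4, 5, 6] (3->9, 4->3, 5->6, 6->13), giving [9, 3, 6, 13].

[9, 3, 6, 13]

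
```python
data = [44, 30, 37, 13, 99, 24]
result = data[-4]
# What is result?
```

data has length 6. Negative index -4 maps to positive index 6 + (-4) = 2. data[2] = 37.

37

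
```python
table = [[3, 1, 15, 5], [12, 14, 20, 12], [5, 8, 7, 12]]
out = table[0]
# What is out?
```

table has 3 rows. Row 0 is [3, 1, 15, 5].

[3, 1, 15, 5]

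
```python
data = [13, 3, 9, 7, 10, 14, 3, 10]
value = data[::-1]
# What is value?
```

data has length 8. The slice data[::-1] selects indices [7, 6, 5, 4, 3, 2, 1, 0] (7->10, 6->3, 5->14, 4->10, 3->7, 2->9, 1->3, 0->13), giving [10, 3, 14, 10, 7, 9, 3, 13].

[10, 3, 14, 10, 7, 9, 3, 13]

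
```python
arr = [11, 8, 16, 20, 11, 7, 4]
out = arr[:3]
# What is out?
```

arr has length 7. The slice arr[:3] selects indices [0, 1, 2] (0->11, 1->8, 2->16), giving [11, 8, 16].

[11, 8, 16]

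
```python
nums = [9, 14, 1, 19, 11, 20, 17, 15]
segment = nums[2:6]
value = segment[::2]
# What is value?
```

nums has length 8. The slice nums[2:6] selects indices [2, 3, 4, 5] (2->1, 3->19, 4->11, 5->20), giving [1, 19, 11, 20]. So segment = [1, 19, 11, 20]. segment has length 4. The slice segment[::2] selects indices [0, 2] (0->1, 2->11), giving [1, 11].

[1, 11]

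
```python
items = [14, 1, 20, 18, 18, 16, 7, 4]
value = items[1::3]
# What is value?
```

items has length 8. The slice items[1::3] selects indices [1, 4, 7] (1->1, 4->18, 7->4), giving [1, 18, 4].

[1, 18, 4]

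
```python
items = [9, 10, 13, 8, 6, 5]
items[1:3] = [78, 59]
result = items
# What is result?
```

items starts as [9, 10, 13, 8, 6, 5] (length 6). The slice items[1:3] covers indices [1, 2] with values [10, 13]. Replacing that slice with [78, 59] (same length) produces [9, 78, 59, 8, 6, 5].

[9, 78, 59, 8, 6, 5]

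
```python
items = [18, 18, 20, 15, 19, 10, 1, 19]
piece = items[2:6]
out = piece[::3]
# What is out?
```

items has length 8. The slice items[2:6] selects indices [2, 3, 4, 5] (2->20, 3->15, 4->19, 5->10), giving [20, 15, 19, 10]. So piece = [20, 15, 19, 10]. piece has length 4. The slice piece[::3] selects indices [0, 3] (0->20, 3->10), giving [20, 10].

[20, 10]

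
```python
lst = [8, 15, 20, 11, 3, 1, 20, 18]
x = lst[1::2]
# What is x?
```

lst has length 8. The slice lst[1::2] selects indices [1, 3, 5, 7] (1->15, 3->11, 5->1, 7->18), giving [15, 11, 1, 18].

[15, 11, 1, 18]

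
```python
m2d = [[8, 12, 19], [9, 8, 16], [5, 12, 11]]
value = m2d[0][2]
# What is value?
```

m2d[0] = [8, 12, 19]. Taking column 2 of that row yields 19.

19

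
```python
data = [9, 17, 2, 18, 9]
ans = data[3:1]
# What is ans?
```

data has length 5. The slice data[3:1] resolves to an empty index range, so the result is [].

[]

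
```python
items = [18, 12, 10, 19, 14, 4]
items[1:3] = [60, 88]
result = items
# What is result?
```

items starts as [18, 12, 10, 19, 14, 4] (length 6). The slice items[1:3] covers indices [1, 2] with values [12, 10]. Replacing that slice with [60, 88] (same length) produces [18, 60, 88, 19, 14, 4].

[18, 60, 88, 19, 14, 4]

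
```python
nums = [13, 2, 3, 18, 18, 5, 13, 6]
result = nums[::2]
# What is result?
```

nums has length 8. The slice nums[::2] selects indices [0, 2, 4, 6] (0->13, 2->3, 4->18, 6->13), giving [13, 3, 18, 13].

[13, 3, 18, 13]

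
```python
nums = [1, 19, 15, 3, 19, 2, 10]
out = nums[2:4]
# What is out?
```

nums has length 7. The slice nums[2:4] selects indices [2, 3] (2->15, 3->3), giving [15, 3].

[15, 3]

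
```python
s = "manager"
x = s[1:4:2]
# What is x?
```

s has length 7. The slice s[1:4:2] selects indices [1, 3] (1->'a', 3->'a'), giving 'aa'.

'aa'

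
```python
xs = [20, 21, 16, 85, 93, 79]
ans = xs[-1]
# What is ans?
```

xs has length 6. Negative index -1 maps to positive index 6 + (-1) = 5. xs[5] = 79.

79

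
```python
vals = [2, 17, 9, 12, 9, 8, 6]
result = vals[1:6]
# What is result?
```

vals has length 7. The slice vals[1:6] selects indices [1, 2, 3, 4, 5] (1->17, 2->9, 3->12, 4->9, 5->8), giving [17, 9, 12, 9, 8].

[17, 9, 12, 9, 8]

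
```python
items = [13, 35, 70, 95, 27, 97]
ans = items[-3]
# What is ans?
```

items has length 6. Negative index -3 maps to positive index 6 + (-3) = 3. items[3] = 95.

95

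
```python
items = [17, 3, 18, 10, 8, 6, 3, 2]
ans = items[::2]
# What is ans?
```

items has length 8. The slice items[::2] selects indices [0, 2, 4, 6] (0->17, 2->18, 4->8, 6->3), giving [17, 18, 8, 3].

[17, 18, 8, 3]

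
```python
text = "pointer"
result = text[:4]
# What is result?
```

text has length 7. The slice text[:4] selects indices [0, 1, 2, 3] (0->'p', 1->'o', 2->'i', 3->'n'), giving 'poin'.

'poin'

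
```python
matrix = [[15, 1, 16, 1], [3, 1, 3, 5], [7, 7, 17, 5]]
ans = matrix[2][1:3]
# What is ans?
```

matrix[2] = [7, 7, 17, 5]. matrix[2] has length 4. The slice matrix[2][1:3] selects indices [1, 2] (1->7, 2->17), giving [7, 17].

[7, 17]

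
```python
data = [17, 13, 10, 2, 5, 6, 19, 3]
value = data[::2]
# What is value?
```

data has length 8. The slice data[::2] selects indices [0, 2, 4, 6] (0->17, 2->10, 4->5, 6->19), giving [17, 10, 5, 19].

[17, 10, 5, 19]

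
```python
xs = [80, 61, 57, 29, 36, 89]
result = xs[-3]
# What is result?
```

xs has length 6. Negative index -3 maps to positive index 6 + (-3) = 3. xs[3] = 29.

29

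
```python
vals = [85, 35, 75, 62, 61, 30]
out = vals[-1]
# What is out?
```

vals has length 6. Negative index -1 maps to positive index 6 + (-1) = 5. vals[5] = 30.

30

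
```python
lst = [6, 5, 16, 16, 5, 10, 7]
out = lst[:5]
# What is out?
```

lst has length 7. The slice lst[:5] selects indices [0, 1, 2, 3, 4] (0->6, 1->5, 2->16, 3->16, 4->5), giving [6, 5, 16, 16, 5].

[6, 5, 16, 16, 5]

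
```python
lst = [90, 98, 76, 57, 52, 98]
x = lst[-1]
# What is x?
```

lst has length 6. Negative index -1 maps to positive index 6 + (-1) = 5. lst[5] = 98.

98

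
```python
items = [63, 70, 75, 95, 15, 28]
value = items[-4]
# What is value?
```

items has length 6. Negative index -4 maps to positive index 6 + (-4) = 2. items[2] = 75.

75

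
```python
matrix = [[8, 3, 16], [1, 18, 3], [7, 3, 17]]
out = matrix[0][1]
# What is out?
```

matrix[0] = [8, 3, 16]. Taking column 1 of that row yields 3.

3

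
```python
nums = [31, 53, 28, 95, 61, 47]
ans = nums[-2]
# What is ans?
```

nums has length 6. Negative index -2 maps to positive index 6 + (-2) = 4. nums[4] = 61.

61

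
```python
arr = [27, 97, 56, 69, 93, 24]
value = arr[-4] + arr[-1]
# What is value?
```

arr has length 6. Negative index -4 maps to positive index 6 + (-4) = 2. arr[2] = 56.
arr has length 6. Negative index -1 maps to positive index 6 + (-1) = 5. arr[5] = 24.
Sum: 56 + 24 = 80.

80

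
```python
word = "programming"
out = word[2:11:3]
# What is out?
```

word has length 11. The slice word[2:11:3] selects indices [2, 5, 8] (2->'o', 5->'a', 8->'i'), giving 'oai'.

'oai'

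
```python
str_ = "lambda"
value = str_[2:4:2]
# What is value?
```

str_ has length 6. The slice str_[2:4:2] selects indices [2] (2->'m'), giving 'm'.

'm'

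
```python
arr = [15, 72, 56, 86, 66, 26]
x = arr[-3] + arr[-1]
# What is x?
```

arr has length 6. Negative index -3 maps to positive index 6 + (-3) = 3. arr[3] = 86.
arr has length 6. Negative index -1 maps to positive index 6 + (-1) = 5. arr[5] = 26.
Sum: 86 + 26 = 112.

112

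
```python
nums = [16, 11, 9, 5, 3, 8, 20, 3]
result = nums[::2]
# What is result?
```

nums has length 8. The slice nums[::2] selects indices [0, 2, 4, 6] (0->16, 2->9, 4->3, 6->20), giving [16, 9, 3, 20].

[16, 9, 3, 20]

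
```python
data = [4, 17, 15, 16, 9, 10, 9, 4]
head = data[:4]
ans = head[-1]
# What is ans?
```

data has length 8. The slice data[:4] selects indices [0, 1, 2, 3] (0->4, 1->17, 2->15, 3->16), giving [4, 17, 15, 16]. So head = [4, 17, 15, 16]. Then head[-1] = 16.

16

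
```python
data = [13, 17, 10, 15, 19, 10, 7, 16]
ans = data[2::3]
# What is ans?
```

data has length 8. The slice data[2::3] selects indices [2, 5] (2->10, 5->10), giving [10, 10].

[10, 10]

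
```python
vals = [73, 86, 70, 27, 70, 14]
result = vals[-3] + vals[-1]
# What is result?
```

vals has length 6. Negative index -3 maps to positive index 6 + (-3) = 3. vals[3] = 27.
vals has length 6. Negative index -1 maps to positive index 6 + (-1) = 5. vals[5] = 14.
Sum: 27 + 14 = 41.

41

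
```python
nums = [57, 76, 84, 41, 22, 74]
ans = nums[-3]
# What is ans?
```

nums has length 6. Negative index -3 maps to positive index 6 + (-3) = 3. nums[3] = 41.

41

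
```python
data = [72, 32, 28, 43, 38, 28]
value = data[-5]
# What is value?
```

data has length 6. Negative index -5 maps to positive index 6 + (-5) = 1. data[1] = 32.

32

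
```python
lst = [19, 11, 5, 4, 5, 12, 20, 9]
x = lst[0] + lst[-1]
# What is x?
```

lst has length 8. lst[0] = 19.
lst has length 8. Negative index -1 maps to positive index 8 + (-1) = 7. lst[7] = 9.
Sum: 19 + 9 = 28.

28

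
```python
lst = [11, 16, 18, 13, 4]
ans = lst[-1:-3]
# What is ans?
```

lst has length 5. The slice lst[-1:-3] resolves to an empty index range, so the result is [].

[]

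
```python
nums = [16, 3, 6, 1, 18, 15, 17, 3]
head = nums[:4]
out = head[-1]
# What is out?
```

nums has length 8. The slice nums[:4] selects indices [0, 1, 2, 3] (0->16, 1->3, 2->6, 3->1), giving [16, 3, 6, 1]. So head = [16, 3, 6, 1]. Then head[-1] = 1.

1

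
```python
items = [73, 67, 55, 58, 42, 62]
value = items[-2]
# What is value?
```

items has length 6. Negative index -2 maps to positive index 6 + (-2) = 4. items[4] = 42.

42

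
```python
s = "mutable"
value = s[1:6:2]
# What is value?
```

s has length 7. The slice s[1:6:2] selects indices [1, 3, 5] (1->'u', 3->'a', 5->'l'), giving 'ual'.

'ual'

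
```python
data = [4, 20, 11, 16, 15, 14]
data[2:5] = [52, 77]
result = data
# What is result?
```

data starts as [4, 20, 11, 16, 15, 14] (length 6). The slice data[2:5] covers indices [2, 3, 4] with values [11, 16, 15]. Replacing that slice with [52, 77] (different length) produces [4, 20, 52, 77, 14].

[4, 20, 52, 77, 14]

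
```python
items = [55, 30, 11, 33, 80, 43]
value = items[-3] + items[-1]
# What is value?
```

items has length 6. Negative index -3 maps to positive index 6 + (-3) = 3. items[3] = 33.
items has length 6. Negative index -1 maps to positive index 6 + (-1) = 5. items[5] = 43.
Sum: 33 + 43 = 76.

76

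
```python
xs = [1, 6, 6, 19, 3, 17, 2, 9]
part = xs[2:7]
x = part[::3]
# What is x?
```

xs has length 8. The slice xs[2:7] selects indices [2, 3, 4, 5, 6] (2->6, 3->19, 4->3, 5->17, 6->2), giving [6, 19, 3, 17, 2]. So part = [6, 19, 3, 17, 2]. part has length 5. The slice part[::3] selects indices [0, 3] (0->6, 3->17), giving [6, 17].

[6, 17]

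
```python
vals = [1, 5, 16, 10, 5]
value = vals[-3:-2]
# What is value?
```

vals has length 5. The slice vals[-3:-2] selects indices [2] (2->16), giving [16].

[16]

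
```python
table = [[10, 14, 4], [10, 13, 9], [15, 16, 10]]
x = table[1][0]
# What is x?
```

table[1] = [10, 13, 9]. Taking column 0 of that row yields 10.

10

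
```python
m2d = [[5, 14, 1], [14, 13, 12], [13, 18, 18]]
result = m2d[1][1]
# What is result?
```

m2d[1] = [14, 13, 12]. Taking column 1 of that row yields 13.

13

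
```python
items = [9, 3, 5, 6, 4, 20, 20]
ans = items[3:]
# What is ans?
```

items has length 7. The slice items[3:] selects indices [3, 4, 5, 6] (3->6, 4->4, 5->20, 6->20), giving [6, 4, 20, 20].

[6, 4, 20, 20]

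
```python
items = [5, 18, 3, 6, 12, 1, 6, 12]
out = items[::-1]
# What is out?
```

items has length 8. The slice items[::-1] selects indices [7, 6, 5, 4, 3, 2, 1, 0] (7->12, 6->6, 5->1, 4->12, 3->6, 2->3, 1->18, 0->5), giving [12, 6, 1, 12, 6, 3, 18, 5].

[12, 6, 1, 12, 6, 3, 18, 5]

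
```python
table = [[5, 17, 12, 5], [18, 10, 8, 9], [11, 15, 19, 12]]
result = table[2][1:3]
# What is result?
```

table[2] = [11, 15, 19, 12]. table[2] has length 4. The slice table[2][1:3] selects indices [1, 2] (1->15, 2->19), giving [15, 19].

[15, 19]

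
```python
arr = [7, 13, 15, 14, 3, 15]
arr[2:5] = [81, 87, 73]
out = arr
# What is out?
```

arr starts as [7, 13, 15, 14, 3, 15] (length 6). The slice arr[2:5] covers indices [2, 3, 4] with values [15, 14, 3]. Replacing that slice with [81, 87, 73] (same length) produces [7, 13, 81, 87, 73, 15].

[7, 13, 81, 87, 73, 15]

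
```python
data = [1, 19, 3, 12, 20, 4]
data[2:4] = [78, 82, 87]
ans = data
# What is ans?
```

data starts as [1, 19, 3, 12, 20, 4] (length 6). The slice data[2:4] covers indices [2, 3] with values [3, 12]. Replacing that slice with [78, 82, 87] (different length) produces [1, 19, 78, 82, 87, 20, 4].

[1, 19, 78, 82, 87, 20, 4]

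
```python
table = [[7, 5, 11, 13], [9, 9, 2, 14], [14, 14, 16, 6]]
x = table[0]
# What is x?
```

table has 3 rows. Row 0 is [7, 5, 11, 13].

[7, 5, 11, 13]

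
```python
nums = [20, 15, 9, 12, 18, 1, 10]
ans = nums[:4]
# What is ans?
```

nums has length 7. The slice nums[:4] selects indices [0, 1, 2, 3] (0->20, 1->15, 2->9, 3->12), giving [20, 15, 9, 12].

[20, 15, 9, 12]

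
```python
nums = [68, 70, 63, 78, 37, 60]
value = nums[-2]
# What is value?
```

nums has length 6. Negative index -2 maps to positive index 6 + (-2) = 4. nums[4] = 37.

37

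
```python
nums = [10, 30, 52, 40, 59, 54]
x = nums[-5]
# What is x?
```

nums has length 6. Negative index -5 maps to positive index 6 + (-5) = 1. nums[1] = 30.

30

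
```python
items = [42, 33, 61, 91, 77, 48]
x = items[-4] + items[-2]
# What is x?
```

items has length 6. Negative index -4 maps to positive index 6 + (-4) = 2. items[2] = 61.
items has length 6. Negative index -2 maps to positive index 6 + (-2) = 4. items[4] = 77.
Sum: 61 + 77 = 138.

138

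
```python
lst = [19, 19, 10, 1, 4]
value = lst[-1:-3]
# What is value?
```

lst has length 5. The slice lst[-1:-3] resolves to an empty index range, so the result is [].

[]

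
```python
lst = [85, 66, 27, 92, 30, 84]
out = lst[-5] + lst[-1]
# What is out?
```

lst has length 6. Negative index -5 maps to positive index 6 + (-5) = 1. lst[1] = 66.
lst has length 6. Negative index -1 maps to positive index 6 + (-1) = 5. lst[5] = 84.
Sum: 66 + 84 = 150.

150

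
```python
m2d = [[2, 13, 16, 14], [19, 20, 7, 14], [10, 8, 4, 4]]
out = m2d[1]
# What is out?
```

m2d has 3 rows. Row 1 is [19, 20, 7, 14].

[19, 20, 7, 14]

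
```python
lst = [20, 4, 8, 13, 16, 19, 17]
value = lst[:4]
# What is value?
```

lst has length 7. The slice lst[:4] selects indices [0, 1, 2, 3] (0->20, 1->4, 2->8, 3->13), giving [20, 4, 8, 13].

[20, 4, 8, 13]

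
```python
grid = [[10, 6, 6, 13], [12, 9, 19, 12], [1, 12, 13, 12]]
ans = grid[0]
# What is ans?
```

grid has 3 rows. Row 0 is [10, 6, 6, 13].

[10, 6, 6, 13]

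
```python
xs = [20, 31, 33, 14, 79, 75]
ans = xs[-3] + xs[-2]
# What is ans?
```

xs has length 6. Negative index -3 maps to positive index 6 + (-3) = 3. xs[3] = 14.
xs has length 6. Negative index -2 maps to positive index 6 + (-2) = 4. xs[4] = 79.
Sum: 14 + 79 = 93.

93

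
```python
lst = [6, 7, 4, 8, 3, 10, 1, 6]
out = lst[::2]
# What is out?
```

lst has length 8. The slice lst[::2] selects indices [0, 2, 4, 6] (0->6, 2->4, 4->3, 6->1), giving [6, 4, 3, 1].

[6, 4, 3, 1]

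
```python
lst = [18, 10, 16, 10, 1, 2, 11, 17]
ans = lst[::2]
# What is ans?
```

lst has length 8. The slice lst[::2] selects indices [0, 2, 4, 6] (0->18, 2->16, 4->1, 6->11), giving [18, 16, 1, 11].

[18, 16, 1, 11]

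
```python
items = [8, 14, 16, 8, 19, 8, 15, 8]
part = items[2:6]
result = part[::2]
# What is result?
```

items has length 8. The slice items[2:6] selects indices [2, 3, 4, 5] (2->16, 3->8, 4->19, 5->8), giving [16, 8, 19, 8]. So part = [16, 8, 19, 8]. part has length 4. The slice part[::2] selects indices [0, 2] (0->16, 2->19), giving [16, 19].

[16, 19]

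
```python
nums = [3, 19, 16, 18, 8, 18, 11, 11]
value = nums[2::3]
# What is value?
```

nums has length 8. The slice nums[2::3] selects indices [2, 5] (2->16, 5->18), giving [16, 18].

[16, 18]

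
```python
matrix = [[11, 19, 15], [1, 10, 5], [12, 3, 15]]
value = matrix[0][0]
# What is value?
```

matrix[0] = [11, 19, 15]. Taking column 0 of that row yields 11.

11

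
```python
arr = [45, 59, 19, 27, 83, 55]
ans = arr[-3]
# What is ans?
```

arr has length 6. Negative index -3 maps to positive index 6 + (-3) = 3. arr[3] = 27.

27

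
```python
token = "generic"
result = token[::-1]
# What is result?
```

token has length 7. The slice token[::-1] selects indices [6, 5, 4, 3, 2, 1, 0] (6->'c', 5->'i', 4->'r', 3->'e', 2->'n', 1->'e', 0->'g'), giving 'cireneg'.

'cireneg'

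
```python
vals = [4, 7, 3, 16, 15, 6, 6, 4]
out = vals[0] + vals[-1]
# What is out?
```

vals has length 8. vals[0] = 4.
vals has length 8. Negative index -1 maps to positive index 8 + (-1) = 7. vals[7] = 4.
Sum: 4 + 4 = 8.

8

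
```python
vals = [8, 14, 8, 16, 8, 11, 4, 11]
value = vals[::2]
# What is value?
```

vals has length 8. The slice vals[::2] selects indices [0, 2, 4, 6] (0->8, 2->8, 4->8, 6->4), giving [8, 8, 8, 4].

[8, 8, 8, 4]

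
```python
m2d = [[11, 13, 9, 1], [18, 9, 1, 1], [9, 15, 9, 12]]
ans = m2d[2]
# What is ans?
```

m2d has 3 rows. Row 2 is [9, 15, 9, 12].

[9, 15, 9, 12]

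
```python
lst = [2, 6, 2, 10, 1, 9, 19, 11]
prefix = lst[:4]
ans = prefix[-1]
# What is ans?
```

lst has length 8. The slice lst[:4] selects indices [0, 1, 2, 3] (0->2, 1->6, 2->2, 3->10), giving [2, 6, 2, 10]. So prefix = [2, 6, 2, 10]. Then prefix[-1] = 10.

10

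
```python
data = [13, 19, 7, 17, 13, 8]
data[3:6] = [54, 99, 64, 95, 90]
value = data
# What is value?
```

data starts as [13, 19, 7, 17, 13, 8] (length 6). The slice data[3:6] covers indices [3, 4, 5] with values [17, 13, 8]. Replacing that slice with [54, 99, 64, 95, 90] (different length) produces [13, 19, 7, 54, 99, 64, 95, 90].

[13, 19, 7, 54, 99, 64, 95, 90]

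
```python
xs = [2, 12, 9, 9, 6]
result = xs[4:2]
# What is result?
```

xs has length 5. The slice xs[4:2] resolves to an empty index range, so the result is [].

[]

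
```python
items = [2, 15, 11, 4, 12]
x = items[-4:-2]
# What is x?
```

items has length 5. The slice items[-4:-2] selects indices [1, 2] (1->15, 2->11), giving [15, 11].

[15, 11]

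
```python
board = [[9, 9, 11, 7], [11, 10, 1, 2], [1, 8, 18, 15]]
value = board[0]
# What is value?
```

board has 3 rows. Row 0 is [9, 9, 11, 7].

[9, 9, 11, 7]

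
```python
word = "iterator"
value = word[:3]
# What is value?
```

word has length 8. The slice word[:3] selects indices [0, 1, 2] (0->'i', 1->'t', 2->'e'), giving 'ite'.

'ite'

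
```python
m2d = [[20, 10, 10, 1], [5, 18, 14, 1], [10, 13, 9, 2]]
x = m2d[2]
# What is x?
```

m2d has 3 rows. Row 2 is [10, 13, 9, 2].

[10, 13, 9, 2]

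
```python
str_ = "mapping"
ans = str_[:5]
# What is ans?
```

str_ has length 7. The slice str_[:5] selects indices [0, 1, 2, 3, 4] (0->'m', 1->'a', 2->'p', 3->'p', 4->'i'), giving 'mappi'.

'mappi'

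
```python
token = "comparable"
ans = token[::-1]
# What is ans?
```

token has length 10. The slice token[::-1] selects indices [9, 8, 7, 6, 5, 4, 3, 2, 1, 0] (9->'e', 8->'l', 7->'b', 6->'a', 5->'r', 4->'a', 3->'p', 2->'m', 1->'o', 0->'c'), giving 'elbarapmoc'.

'elbarapmoc'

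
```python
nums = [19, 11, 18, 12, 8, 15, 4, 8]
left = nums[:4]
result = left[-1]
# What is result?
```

nums has length 8. The slice nums[:4] selects indices [0, 1, 2, 3] (0->19, 1->11, 2->18, 3->12), giving [19, 11, 18, 12]. So left = [19, 11, 18, 12]. Then left[-1] = 12.

12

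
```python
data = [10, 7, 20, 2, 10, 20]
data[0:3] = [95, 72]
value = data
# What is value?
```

data starts as [10, 7, 20, 2, 10, 20] (length 6). The slice data[0:3] covers indices [0, 1, 2] with values [10, 7, 20]. Replacing that slice with [95, 72] (different length) produces [95, 72, 2, 10, 20].

[95, 72, 2, 10, 20]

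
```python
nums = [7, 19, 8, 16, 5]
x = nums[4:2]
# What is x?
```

nums has length 5. The slice nums[4:2] resolves to an empty index range, so the result is [].

[]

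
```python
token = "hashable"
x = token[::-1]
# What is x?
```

token has length 8. The slice token[::-1] selects indices [7, 6, 5, 4, 3, 2, 1, 0] (7->'e', 6->'l', 5->'b', 4->'a', 3->'h', 2->'s', 1->'a', 0->'h'), giving 'elbahsah'.

'elbahsah'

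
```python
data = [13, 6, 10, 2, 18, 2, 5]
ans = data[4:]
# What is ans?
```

data has length 7. The slice data[4:] selects indices [4, 5, 6] (4->18, 5->2, 6->5), giving [18, 2, 5].

[18, 2, 5]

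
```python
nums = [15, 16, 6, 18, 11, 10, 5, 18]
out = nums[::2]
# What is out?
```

nums has length 8. The slice nums[::2] selects indices [0, 2, 4, 6] (0->15, 2->6, 4->11, 6->5), giving [15, 6, 11, 5].

[15, 6, 11, 5]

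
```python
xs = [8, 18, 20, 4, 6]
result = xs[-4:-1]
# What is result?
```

xs has length 5. The slice xs[-4:-1] selects indices [1, 2, 3] (1->18, 2->20, 3->4), giving [18, 20, 4].

[18, 20, 4]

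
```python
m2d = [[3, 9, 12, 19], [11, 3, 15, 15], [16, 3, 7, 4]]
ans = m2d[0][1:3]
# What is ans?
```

m2d[0] = [3, 9, 12, 19]. m2d[0] has length 4. The slice m2d[0][1:3] selects indices [1, 2] (1->9, 2->12), giving [9, 12].

[9, 12]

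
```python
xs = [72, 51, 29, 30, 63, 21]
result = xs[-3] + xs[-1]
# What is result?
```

xs has length 6. Negative index -3 maps to positive index 6 + (-3) = 3. xs[3] = 30.
xs has length 6. Negative index -1 maps to positive index 6 + (-1) = 5. xs[5] = 21.
Sum: 30 + 21 = 51.

51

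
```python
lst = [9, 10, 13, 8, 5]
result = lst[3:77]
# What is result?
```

lst has length 5. The slice lst[3:77] selects indices [3, 4] (3->8, 4->5), giving [8, 5].

[8, 5]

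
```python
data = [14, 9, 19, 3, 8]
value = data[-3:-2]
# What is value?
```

data has length 5. The slice data[-3:-2] selects indices [2] (2->19), giving [19].

[19]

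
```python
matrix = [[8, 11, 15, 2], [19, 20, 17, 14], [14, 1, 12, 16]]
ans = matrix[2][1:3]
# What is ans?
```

matrix[2] = [14, 1, 12, 16]. matrix[2] has length 4. The slice matrix[2][1:3] selects indices [1, 2] (1->1, 2->12), giving [1, 12].

[1, 12]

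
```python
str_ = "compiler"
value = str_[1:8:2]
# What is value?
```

str_ has length 8. The slice str_[1:8:2] selects indices [1, 3, 5, 7] (1->'o', 3->'p', 5->'l', 7->'r'), giving 'oplr'.

'oplr'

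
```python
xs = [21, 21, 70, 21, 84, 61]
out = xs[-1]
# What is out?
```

xs has length 6. Negative index -1 maps to positive index 6 + (-1) = 5. xs[5] = 61.

61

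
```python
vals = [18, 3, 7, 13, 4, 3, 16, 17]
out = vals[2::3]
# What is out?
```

vals has length 8. The slice vals[2::3] selects indices [2, 5] (2->7, 5->3), giving [7, 3].

[7, 3]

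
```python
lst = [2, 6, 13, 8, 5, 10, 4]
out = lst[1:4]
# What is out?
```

lst has length 7. The slice lst[1:4] selects indices [1, 2, 3] (1->6, 2->13, 3->8), giving [6, 13, 8].

[6, 13, 8]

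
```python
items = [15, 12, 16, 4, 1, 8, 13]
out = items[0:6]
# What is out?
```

items has length 7. The slice items[0:6] selects indices [0, 1, 2, 3, 4, 5] (0->15, 1->12, 2->16, 3->4, 4->1, 5->8), giving [15, 12, 16, 4, 1, 8].

[15, 12, 16, 4, 1, 8]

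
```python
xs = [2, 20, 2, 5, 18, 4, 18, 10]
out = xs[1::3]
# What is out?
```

xs has length 8. The slice xs[1::3] selects indices [1, 4, 7] (1->20, 4->18, 7->10), giving [20, 18, 10].

[20, 18, 10]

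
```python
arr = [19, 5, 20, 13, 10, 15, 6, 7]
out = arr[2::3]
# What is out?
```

arr has length 8. The slice arr[2::3] selects indices [2, 5] (2->20, 5->15), giving [20, 15].

[20, 15]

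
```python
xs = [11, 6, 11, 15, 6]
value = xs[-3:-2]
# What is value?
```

xs has length 5. The slice xs[-3:-2] selects indices [2] (2->11), giving [11].

[11]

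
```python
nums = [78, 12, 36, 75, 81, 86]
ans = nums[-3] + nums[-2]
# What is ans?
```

nums has length 6. Negative index -3 maps to positive index 6 + (-3) = 3. nums[3] = 75.
nums has length 6. Negative index -2 maps to positive index 6 + (-2) = 4. nums[4] = 81.
Sum: 75 + 81 = 156.

156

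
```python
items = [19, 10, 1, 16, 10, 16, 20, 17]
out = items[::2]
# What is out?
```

items has length 8. The slice items[::2] selects indices [0, 2, 4, 6] (0->19, 2->1, 4->10, 6->20), giving [19, 1, 10, 20].

[19, 1, 10, 20]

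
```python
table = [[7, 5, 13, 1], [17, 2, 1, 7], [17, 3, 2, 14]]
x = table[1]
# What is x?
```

table has 3 rows. Row 1 is [17, 2, 1, 7].

[17, 2, 1, 7]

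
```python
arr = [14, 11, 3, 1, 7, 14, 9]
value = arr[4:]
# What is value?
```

arr has length 7. The slice arr[4:] selects indices [4, 5, 6] (4->7, 5->14, 6->9), giving [7, 14, 9].

[7, 14, 9]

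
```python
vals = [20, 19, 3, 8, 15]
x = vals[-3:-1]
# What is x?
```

vals has length 5. The slice vals[-3:-1] selects indices [2, 3] (2->3, 3->8), giving [3, 8].

[3, 8]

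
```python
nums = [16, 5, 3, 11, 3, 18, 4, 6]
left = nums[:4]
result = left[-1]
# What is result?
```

nums has length 8. The slice nums[:4] selects indices [0, 1, 2, 3] (0->16, 1->5, 2->3, 3->11), giving [16, 5, 3, 11]. So left = [16, 5, 3, 11]. Then left[-1] = 11.

11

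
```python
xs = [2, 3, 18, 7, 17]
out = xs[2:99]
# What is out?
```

xs has length 5. The slice xs[2:99] selects indices [2, 3, 4] (2->18, 3->7, 4->17), giving [18, 7, 17].

[18, 7, 17]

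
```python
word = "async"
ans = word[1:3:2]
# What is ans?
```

word has length 5. The slice word[1:3:2] selects indices [1] (1->'s'), giving 's'.

's'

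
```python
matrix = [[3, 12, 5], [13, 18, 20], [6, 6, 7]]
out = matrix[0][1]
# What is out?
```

matrix[0] = [3, 12, 5]. Taking column 1 of that row yields 12.

12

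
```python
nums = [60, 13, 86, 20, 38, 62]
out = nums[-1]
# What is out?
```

nums has length 6. Negative index -1 maps to positive index 6 + (-1) = 5. nums[5] = 62.

62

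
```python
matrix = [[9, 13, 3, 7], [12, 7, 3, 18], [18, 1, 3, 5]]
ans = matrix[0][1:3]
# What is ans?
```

matrix[0] = [9, 13, 3, 7]. matrix[0] has length 4. The slice matrix[0][1:3] selects indices [1, 2] (1->13, 2->3), giving [13, 3].

[13, 3]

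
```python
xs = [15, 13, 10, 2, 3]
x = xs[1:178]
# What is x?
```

xs has length 5. The slice xs[1:178] selects indices [1, 2, 3, 4] (1->13, 2->10, 3->2, 4->3), giving [13, 10, 2, 3].

[13, 10, 2, 3]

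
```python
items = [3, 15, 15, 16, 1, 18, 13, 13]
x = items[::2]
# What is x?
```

items has length 8. The slice items[::2] selects indices [0, 2, 4, 6] (0->3, 2->15, 4->1, 6->13), giving [3, 15, 1, 13].

[3, 15, 1, 13]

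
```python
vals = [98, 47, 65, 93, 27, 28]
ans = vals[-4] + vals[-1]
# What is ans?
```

vals has length 6. Negative index -4 maps to positive index 6 + (-4) = 2. vals[2] = 65.
vals has length 6. Negative index -1 maps to positive index 6 + (-1) = 5. vals[5] = 28.
Sum: 65 + 28 = 93.

93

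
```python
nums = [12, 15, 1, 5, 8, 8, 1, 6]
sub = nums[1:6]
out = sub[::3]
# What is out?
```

nums has length 8. The slice nums[1:6] selects indices [1, 2, 3, 4, 5] (1->15, 2->1, 3->5, 4->8, 5->8), giving [15, 1, 5, 8, 8]. So sub = [15, 1, 5, 8, 8]. sub has length 5. The slice sub[::3] selects indices [0, 3] (0->15, 3->8), giving [15, 8].

[15, 8]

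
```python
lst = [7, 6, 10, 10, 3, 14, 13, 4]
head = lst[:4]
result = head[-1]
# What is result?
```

lst has length 8. The slice lst[:4] selects indices [0, 1, 2, 3] (0->7, 1->6, 2->10, 3->10), giving [7, 6, 10, 10]. So head = [7, 6, 10, 10]. Then head[-1] = 10.

10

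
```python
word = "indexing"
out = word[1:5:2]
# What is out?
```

word has length 8. The slice word[1:5:2] selects indices [1, 3] (1->'n', 3->'e'), giving 'ne'.

'ne'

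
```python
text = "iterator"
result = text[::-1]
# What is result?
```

text has length 8. The slice text[::-1] selects indices [7, 6, 5, 4, 3, 2, 1, 0] (7->'r', 6->'o', 5->'t', 4->'a', 3->'r', 2->'e', 1->'t', 0->'i'), giving 'rotareti'.

'rotareti'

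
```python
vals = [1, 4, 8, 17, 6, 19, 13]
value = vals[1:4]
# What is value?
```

vals has length 7. The slice vals[1:4] selects indices [1, 2, 3] (1->4, 2->8, 3->17), giving [4, 8, 17].

[4, 8, 17]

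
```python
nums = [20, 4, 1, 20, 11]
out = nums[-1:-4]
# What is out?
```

nums has length 5. The slice nums[-1:-4] resolves to an empty index range, so the result is [].

[]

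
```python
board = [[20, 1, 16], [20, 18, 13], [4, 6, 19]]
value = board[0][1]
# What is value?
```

board[0] = [20, 1, 16]. Taking column 1 of that row yields 1.

1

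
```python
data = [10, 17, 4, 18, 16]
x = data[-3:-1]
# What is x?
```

data has length 5. The slice data[-3:-1] selects indices [2, 3] (2->4, 3->18), giving [4, 18].

[4, 18]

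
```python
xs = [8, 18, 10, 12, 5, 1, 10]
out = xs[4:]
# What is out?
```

xs has length 7. The slice xs[4:] selects indices [4, 5, 6] (4->5, 5->1, 6->10), giving [5, 1, 10].

[5, 1, 10]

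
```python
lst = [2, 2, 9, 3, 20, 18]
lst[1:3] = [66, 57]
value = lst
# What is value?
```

lst starts as [2, 2, 9, 3, 20, 18] (length 6). The slice lst[1:3] covers indices [1, 2] with values [2, 9]. Replacing that slice with [66, 57] (same length) produces [2, 66, 57, 3, 20, 18].

[2, 66, 57, 3, 20, 18]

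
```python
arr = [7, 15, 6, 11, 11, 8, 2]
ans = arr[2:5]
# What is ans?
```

arr has length 7. The slice arr[2:5] selects indices [2, 3, 4] (2->6, 3->11, 4->11), giving [6, 11, 11].

[6, 11, 11]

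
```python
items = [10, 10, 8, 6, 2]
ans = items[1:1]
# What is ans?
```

items has length 5. The slice items[1:1] resolves to an empty index range, so the result is [].

[]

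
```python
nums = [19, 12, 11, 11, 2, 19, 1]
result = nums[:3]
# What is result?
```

nums has length 7. The slice nums[:3] selects indices [0, 1, 2] (0->19, 1->12, 2->11), giving [19, 12, 11].

[19, 12, 11]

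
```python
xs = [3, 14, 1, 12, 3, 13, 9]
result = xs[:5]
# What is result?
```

xs has length 7. The slice xs[:5] selects indices [0, 1, 2, 3, 4] (0->3, 1->14, 2->1, 3->12, 4->3), giving [3, 14, 1, 12, 3].

[3, 14, 1, 12, 3]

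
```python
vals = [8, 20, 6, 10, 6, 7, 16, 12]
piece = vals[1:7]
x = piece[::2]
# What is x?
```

vals has length 8. The slice vals[1:7] selects indices [1, 2, 3, 4, 5, 6] (1->20, 2->6, 3->10, 4->6, 5->7, 6->16), giving [20, 6, 10, 6, 7, 16]. So piece = [20, 6, 10, 6, 7, 16]. piece has length 6. The slice piece[::2] selects indices [0, 2, 4] (0->20, 2->10, 4->7), giving [20, 10, 7].

[20, 10, 7]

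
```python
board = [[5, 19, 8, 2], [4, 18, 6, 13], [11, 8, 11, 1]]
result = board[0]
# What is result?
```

board has 3 rows. Row 0 is [5, 19, 8, 2].

[5, 19, 8, 2]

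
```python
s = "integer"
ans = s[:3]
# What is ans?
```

s has length 7. The slice s[:3] selects indices [0, 1, 2] (0->'i', 1->'n', 2->'t'), giving 'int'.

'int'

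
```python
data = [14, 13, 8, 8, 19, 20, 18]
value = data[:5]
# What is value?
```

data has length 7. The slice data[:5] selects indices [0, 1, 2, 3, 4] (0->14, 1->13, 2->8, 3->8, 4->19), giving [14, 13, 8, 8, 19].

[14, 13, 8, 8, 19]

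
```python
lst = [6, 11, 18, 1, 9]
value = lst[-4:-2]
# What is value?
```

lst has length 5. The slice lst[-4:-2] selects indices [1, 2] (1->11, 2->18), giving [11, 18].

[11, 18]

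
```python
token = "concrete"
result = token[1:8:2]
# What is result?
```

token has length 8. The slice token[1:8:2] selects indices [1, 3, 5, 7] (1->'o', 3->'c', 5->'e', 7->'e'), giving 'ocee'.

'ocee'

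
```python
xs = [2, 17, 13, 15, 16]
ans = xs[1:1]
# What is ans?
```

xs has length 5. The slice xs[1:1] resolves to an empty index range, so the result is [].

[]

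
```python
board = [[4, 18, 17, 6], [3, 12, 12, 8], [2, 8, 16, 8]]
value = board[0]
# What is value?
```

board has 3 rows. Row 0 is [4, 18, 17, 6].

[4, 18, 17, 6]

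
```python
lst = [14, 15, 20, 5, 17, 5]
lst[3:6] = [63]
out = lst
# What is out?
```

lst starts as [14, 15, 20, 5, 17, 5] (length 6). The slice lst[3:6] covers indices [3, 4, 5] with values [5, 17, 5]. Replacing that slice with [63] (different length) produces [14, 15, 20, 63].

[14, 15, 20, 63]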